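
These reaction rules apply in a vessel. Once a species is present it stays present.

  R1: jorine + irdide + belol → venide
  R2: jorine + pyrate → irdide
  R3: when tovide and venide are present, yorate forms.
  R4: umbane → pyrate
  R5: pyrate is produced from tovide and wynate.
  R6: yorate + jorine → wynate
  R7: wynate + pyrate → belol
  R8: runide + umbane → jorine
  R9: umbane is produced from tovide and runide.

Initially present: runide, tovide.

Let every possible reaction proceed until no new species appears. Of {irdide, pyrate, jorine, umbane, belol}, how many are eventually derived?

tovide and runide present → umbane forms (R9).
runide and umbane present → jorine forms (R8).
umbane present → pyrate forms (R4).
jorine and pyrate present → irdide forms (R2).
irdide: reached.
pyrate: reached.
jorine: reached.
umbane: reached.
belol would need wynate and pyrate (R7), but wynate never forms.
Reached: irdide, pyrate, jorine, and umbane — 4 of the 5.

4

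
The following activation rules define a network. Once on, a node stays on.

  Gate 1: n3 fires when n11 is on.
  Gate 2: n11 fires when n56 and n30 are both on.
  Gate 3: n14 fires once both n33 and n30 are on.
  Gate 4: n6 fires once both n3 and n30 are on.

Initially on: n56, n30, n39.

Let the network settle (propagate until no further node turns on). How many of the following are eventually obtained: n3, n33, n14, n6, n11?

n56 and n30 are on, so n11 fires (Gate 2).
n11 is on, so n3 fires (Gate 1).
Gate 4: n3 and n30 on → n6 on.
n3: reached.
No rule produces n33, and it is not given.
n14 would need n33 and n30 (Gate 3), but n33 never turns on.
n6: reached.
n11: reached.
Reached: n3, n6, and n11 — 3 of the 5.

3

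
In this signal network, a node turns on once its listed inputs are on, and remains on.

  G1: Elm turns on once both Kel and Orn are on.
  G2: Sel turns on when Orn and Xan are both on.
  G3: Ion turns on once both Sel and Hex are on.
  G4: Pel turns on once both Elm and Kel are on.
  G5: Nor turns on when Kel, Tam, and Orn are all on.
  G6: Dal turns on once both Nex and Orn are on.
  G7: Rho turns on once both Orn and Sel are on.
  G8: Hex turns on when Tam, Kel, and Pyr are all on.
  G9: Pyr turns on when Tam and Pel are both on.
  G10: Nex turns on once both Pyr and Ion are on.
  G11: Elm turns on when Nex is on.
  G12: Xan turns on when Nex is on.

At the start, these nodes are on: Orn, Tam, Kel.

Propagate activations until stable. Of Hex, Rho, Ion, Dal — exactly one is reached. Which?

Hex

Kel and Orn are on, so Elm turns on (G1).
G4: Elm and Kel on → Pel on.
Tam and Pel are on, so Pyr turns on (G9).
Tam, Kel, and Pyr are on, so Hex turns on (G8).
Ion would need Sel and Hex (G3), but Sel never turns on. Dal would need Nex and Orn (G6), but Nex never turns on. Rho would need Orn and Sel (G7), but Sel never turns on.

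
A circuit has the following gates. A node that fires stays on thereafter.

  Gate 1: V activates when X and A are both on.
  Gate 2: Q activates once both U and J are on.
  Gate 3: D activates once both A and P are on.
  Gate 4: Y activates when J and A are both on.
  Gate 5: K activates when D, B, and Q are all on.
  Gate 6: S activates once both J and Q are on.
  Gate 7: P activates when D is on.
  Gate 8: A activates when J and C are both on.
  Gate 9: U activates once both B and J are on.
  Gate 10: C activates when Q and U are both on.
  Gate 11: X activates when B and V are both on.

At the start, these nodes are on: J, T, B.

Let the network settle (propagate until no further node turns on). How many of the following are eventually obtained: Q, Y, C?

3

B and J are on, so U activates (Gate 9).
U and J are on, so Q activates (Gate 2).
Gate 10: Q and U on → C on.
J and C are on, so A activates (Gate 8).
Gate 4: J and A on → Y on.
Q: reached.
Y: reached.
C: reached.
All 3 are reached.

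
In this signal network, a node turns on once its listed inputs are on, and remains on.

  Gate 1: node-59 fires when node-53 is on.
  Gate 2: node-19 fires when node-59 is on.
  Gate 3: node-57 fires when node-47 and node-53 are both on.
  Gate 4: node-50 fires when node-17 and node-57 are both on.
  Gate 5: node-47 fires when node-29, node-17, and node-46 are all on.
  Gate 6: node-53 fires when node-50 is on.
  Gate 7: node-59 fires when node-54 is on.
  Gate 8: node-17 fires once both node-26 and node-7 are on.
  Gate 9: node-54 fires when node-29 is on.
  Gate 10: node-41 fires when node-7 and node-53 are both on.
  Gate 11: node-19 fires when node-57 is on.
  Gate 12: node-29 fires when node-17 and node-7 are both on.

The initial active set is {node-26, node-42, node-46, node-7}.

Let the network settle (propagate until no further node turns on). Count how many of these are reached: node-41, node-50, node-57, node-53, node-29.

1

Gate 8: node-26 and node-7 on → node-17 on.
Gate 12: node-17 and node-7 on → node-29 on.
node-41 would need node-7 and node-53 (Gate 10), but node-53 never turns on.
node-50 would need node-17 and node-57 (Gate 4), but node-57 never turns on.
node-57 would need node-47 and node-53 (Gate 3), but node-53 never turns on.
node-53 would need node-50 (Gate 6), but node-50 never turns on.
node-29: reached.
Reached: node-29 — 1 of the 5.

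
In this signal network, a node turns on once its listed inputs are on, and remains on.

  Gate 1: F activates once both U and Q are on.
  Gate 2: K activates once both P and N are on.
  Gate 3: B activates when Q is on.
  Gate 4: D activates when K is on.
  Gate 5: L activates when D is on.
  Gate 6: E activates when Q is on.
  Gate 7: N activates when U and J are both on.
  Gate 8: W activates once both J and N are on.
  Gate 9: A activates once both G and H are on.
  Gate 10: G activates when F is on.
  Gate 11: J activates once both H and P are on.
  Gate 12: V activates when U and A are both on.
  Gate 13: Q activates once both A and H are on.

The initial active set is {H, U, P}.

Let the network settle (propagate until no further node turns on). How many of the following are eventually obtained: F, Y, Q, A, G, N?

Gate 11: H and P on → J on.
Gate 7: U and J on → N on.
F would need U and Q (Gate 1), but Q never turns on.
No rule produces Y, and it is not given.
Q would need A and H (Gate 13), but A never turns on.
A would need G and H (Gate 9), but G never turns on.
G would need F (Gate 10), but F never turns on.
N: reached.
Reached: N — 1 of the 6.

1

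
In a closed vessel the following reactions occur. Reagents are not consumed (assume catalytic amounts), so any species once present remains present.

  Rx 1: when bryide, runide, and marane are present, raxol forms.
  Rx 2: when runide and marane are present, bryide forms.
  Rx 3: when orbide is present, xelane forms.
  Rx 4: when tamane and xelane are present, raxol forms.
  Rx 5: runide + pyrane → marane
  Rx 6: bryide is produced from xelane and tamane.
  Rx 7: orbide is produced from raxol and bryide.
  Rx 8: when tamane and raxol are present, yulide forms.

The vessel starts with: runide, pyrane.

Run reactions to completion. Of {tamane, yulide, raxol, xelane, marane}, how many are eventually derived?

runide and pyrane present → marane forms (Rx 5).
runide and marane present → bryide forms (Rx 2).
bryide, runide, and marane present → raxol forms (Rx 1).
raxol and bryide present → orbide forms (Rx 7).
orbide present → xelane forms (Rx 3).
No rule produces tamane, and it is not given.
yulide would need tamane and raxol (Rx 8), but tamane never forms.
raxol: reached.
xelane: reached.
marane: reached.
Reached: raxol, xelane, and marane — 3 of the 5.

3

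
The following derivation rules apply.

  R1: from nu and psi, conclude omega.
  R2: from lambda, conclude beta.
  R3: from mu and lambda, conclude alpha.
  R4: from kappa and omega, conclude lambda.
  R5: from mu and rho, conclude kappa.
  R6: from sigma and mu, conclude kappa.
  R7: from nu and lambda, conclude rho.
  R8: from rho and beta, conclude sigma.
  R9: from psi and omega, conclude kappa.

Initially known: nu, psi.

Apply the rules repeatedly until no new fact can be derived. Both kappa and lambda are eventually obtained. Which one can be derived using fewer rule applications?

kappa: From nu and psi, R1 gives omega. From psi and omega, R9 gives kappa. [2 rule applications]
lambda: From nu and psi, R1 gives omega. From psi and omega, R9 gives kappa. From kappa and omega, R4 gives lambda. [3 rule applications]
kappa needs fewer.

kappa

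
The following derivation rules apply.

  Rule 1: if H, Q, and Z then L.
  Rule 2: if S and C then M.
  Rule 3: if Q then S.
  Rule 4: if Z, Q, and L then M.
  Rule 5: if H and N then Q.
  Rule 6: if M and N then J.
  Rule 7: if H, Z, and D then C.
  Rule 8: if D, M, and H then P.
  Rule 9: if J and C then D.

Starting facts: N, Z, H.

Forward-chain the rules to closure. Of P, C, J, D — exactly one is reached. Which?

From H and N, Rule 5 gives Q.
H, Q, and Z hold, so L follows (Rule 1).
From Z, Q, and L, Rule 4 gives M.
M and N hold, so J follows (Rule 6).
C would need H, Z, and D (Rule 7), but D is never established. D would need J and C (Rule 9), but C is never established. P would need D, M, and H (Rule 8), but D is never established.

J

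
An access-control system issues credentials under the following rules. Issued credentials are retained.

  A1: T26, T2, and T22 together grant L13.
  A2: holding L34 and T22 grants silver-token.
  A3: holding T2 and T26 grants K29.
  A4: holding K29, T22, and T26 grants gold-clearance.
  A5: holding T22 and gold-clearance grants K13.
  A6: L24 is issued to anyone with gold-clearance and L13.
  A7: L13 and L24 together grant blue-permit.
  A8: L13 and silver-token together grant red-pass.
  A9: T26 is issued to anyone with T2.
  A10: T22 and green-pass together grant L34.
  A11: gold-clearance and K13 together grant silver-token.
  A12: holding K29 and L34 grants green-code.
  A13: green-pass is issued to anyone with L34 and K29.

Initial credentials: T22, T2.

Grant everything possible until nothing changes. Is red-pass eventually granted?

Yes

Holding T2 grants T26 (A9).
Holding T26, T2, and T22 grants L13 (A1).
Holding T2 and T26 grants K29 (A3).
Holding K29, T22, and T26 grants gold-clearance (A4).
Holding T22 and gold-clearance grants K13 (A5).
Holding gold-clearance and K13 grants silver-token (A11).
Holding L13 and silver-token grants red-pass (A8).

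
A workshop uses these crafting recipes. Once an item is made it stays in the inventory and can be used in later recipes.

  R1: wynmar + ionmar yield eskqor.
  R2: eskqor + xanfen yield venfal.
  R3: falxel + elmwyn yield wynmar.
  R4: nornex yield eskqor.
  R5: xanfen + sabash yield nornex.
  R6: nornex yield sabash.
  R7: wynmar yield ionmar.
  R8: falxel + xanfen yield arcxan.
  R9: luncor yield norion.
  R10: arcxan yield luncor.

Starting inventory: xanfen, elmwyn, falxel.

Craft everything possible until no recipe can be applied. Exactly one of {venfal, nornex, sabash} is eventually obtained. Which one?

venfal

Using R3, falxel and elmwyn make wynmar.
wynmar → ionmar (R7).
Using R1, wynmar and ionmar make eskqor.
Using R2, eskqor and xanfen make venfal.
sabash would need nornex (R6), but nornex is never obtained. nornex would need xanfen and sabash (R5), but sabash is never obtained.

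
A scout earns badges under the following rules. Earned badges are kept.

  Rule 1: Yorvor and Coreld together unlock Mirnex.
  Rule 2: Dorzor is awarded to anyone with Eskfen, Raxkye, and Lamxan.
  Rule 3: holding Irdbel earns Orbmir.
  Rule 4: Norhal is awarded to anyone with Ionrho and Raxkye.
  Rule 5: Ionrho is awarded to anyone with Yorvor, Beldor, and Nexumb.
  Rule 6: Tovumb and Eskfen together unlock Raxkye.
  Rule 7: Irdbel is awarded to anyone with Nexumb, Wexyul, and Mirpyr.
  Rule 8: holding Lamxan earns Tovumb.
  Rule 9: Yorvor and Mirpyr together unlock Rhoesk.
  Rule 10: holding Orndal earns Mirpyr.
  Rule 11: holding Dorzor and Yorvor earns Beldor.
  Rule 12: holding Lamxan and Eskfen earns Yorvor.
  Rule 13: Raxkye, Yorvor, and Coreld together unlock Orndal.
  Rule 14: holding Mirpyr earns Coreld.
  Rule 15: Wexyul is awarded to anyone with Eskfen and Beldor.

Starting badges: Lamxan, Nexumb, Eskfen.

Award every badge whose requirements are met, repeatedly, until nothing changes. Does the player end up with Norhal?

With Lamxan, Tovumb is earned (Rule 8).
With Lamxan and Eskfen, Yorvor is earned (Rule 12).
With Tovumb and Eskfen, Raxkye is earned (Rule 6).
With Eskfen, Raxkye, and Lamxan, Dorzor is earned (Rule 2).
With Dorzor and Yorvor, Beldor is earned (Rule 11).
With Yorvor, Beldor, and Nexumb, Ionrho is earned (Rule 5).
With Ionrho and Raxkye, Norhal is earned (Rule 4).

Yes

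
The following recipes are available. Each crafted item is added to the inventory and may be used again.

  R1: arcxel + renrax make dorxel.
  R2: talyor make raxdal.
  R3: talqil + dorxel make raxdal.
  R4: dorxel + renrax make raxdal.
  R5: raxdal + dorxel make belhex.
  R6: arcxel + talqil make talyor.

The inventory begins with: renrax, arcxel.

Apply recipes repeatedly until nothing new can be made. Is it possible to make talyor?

No

talyor would need arcxel and talqil (R6), but talqil is never obtained.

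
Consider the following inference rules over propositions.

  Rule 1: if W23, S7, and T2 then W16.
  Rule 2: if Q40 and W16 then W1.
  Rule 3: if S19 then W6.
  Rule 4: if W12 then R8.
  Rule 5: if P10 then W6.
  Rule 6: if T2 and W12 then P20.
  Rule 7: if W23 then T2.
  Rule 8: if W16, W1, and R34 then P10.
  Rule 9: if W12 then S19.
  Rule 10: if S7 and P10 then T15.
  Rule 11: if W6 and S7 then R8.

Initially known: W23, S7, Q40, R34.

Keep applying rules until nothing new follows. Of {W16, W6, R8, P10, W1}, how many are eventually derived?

5

From W23, Rule 7 gives T2.
From W23, S7, and T2, Rule 1 gives W16.
From Q40 and W16, Rule 2 gives W1.
W16, W1, and R34 hold, so P10 follows (Rule 8).
From P10, Rule 5 gives W6.
From W6 and S7, Rule 11 gives R8.
W16: reached.
W6: reached.
R8: reached.
P10: reached.
W1: reached.
All 5 are reached.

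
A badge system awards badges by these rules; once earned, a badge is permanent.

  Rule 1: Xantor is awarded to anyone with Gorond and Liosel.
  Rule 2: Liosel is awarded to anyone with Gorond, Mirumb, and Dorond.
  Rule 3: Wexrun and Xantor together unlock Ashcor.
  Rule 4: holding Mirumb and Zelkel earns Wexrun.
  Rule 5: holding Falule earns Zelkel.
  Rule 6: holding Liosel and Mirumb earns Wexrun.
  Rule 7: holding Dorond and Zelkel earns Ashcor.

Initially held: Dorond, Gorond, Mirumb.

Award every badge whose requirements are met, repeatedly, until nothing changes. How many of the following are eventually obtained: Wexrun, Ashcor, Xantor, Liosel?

With Gorond, Mirumb, and Dorond, Liosel is earned (Rule 2).
With Liosel and Mirumb, Wexrun is earned (Rule 6).
With Gorond and Liosel, Xantor is earned (Rule 1).
With Wexrun and Xantor, Ashcor is earned (Rule 3).
Wexrun: reached.
Ashcor: reached.
Xantor: reached.
Liosel: reached.
All 4 are reached.

4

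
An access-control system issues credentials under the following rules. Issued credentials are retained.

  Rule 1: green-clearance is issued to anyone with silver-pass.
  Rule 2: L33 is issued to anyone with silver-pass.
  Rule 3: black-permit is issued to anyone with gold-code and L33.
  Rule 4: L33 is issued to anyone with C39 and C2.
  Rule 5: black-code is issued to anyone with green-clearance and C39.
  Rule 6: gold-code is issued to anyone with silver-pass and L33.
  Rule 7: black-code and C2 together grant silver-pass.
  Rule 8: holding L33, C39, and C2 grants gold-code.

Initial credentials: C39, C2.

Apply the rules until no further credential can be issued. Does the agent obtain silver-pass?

silver-pass would need black-code and C2 (Rule 7), but black-code is never granted.

No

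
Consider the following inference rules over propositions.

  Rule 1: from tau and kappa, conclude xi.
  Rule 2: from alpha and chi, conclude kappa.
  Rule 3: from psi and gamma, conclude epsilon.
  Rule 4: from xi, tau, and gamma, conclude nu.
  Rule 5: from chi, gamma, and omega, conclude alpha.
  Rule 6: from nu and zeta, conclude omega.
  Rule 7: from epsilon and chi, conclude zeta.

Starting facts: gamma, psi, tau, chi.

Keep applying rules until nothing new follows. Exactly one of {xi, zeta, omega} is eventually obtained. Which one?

zeta

From psi and gamma, Rule 3 gives epsilon.
epsilon and chi hold, so zeta follows (Rule 7).
omega would need nu and zeta (Rule 6), but nu is never established. xi would need tau and kappa (Rule 1), but kappa is never established.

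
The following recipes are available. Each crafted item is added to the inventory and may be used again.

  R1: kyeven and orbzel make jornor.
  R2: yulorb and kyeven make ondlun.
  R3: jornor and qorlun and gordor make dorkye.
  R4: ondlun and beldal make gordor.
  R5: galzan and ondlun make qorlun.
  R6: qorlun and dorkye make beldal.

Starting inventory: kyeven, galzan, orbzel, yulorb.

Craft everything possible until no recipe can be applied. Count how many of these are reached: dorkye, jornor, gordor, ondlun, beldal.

2

Using R2, yulorb and kyeven make ondlun.
kyeven and orbzel → jornor (R1).
dorkye would need jornor, qorlun, and gordor (R3), but gordor is never obtained.
jornor: reached.
gordor would need ondlun and beldal (R4), but beldal is never obtained.
ondlun: reached.
beldal would need qorlun and dorkye (R6), but dorkye is never obtained.
Reached: jornor and ondlun — 2 of the 5.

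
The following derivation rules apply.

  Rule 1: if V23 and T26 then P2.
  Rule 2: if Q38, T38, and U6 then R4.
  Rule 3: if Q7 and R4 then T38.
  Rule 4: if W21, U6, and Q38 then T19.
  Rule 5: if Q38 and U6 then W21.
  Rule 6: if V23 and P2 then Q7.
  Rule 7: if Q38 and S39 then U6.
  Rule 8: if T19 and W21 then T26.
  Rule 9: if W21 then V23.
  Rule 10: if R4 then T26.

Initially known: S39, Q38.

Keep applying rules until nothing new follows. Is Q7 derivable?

From Q38 and S39, Rule 7 gives U6.
Q38 and U6 hold, so W21 follows (Rule 5).
W21, U6, and Q38 hold, so T19 follows (Rule 4).
From W21, Rule 9 gives V23.
From T19 and W21, Rule 8 gives T26.
From V23 and T26, Rule 1 gives P2.
From V23 and P2, Rule 6 gives Q7.

Yes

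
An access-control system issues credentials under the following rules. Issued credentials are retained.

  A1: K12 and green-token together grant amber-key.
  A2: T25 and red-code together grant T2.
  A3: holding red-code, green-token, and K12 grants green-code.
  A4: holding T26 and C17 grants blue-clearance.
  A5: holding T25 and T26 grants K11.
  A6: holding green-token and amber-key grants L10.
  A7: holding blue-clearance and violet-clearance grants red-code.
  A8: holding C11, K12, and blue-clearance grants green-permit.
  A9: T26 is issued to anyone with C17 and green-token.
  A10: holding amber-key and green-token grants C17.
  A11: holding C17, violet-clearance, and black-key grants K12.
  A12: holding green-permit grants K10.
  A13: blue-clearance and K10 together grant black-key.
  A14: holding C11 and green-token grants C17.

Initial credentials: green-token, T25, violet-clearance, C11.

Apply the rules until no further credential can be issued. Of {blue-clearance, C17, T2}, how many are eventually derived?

Holding C11 and green-token grants C17 (A14).
Holding C17 and green-token grants T26 (A9).
Holding T26 and C17 grants blue-clearance (A4).
Holding blue-clearance and violet-clearance grants red-code (A7).
Holding T25 and red-code grants T2 (A2).
blue-clearance: reached.
C17: reached.
T2: reached.
All 3 are reached.

3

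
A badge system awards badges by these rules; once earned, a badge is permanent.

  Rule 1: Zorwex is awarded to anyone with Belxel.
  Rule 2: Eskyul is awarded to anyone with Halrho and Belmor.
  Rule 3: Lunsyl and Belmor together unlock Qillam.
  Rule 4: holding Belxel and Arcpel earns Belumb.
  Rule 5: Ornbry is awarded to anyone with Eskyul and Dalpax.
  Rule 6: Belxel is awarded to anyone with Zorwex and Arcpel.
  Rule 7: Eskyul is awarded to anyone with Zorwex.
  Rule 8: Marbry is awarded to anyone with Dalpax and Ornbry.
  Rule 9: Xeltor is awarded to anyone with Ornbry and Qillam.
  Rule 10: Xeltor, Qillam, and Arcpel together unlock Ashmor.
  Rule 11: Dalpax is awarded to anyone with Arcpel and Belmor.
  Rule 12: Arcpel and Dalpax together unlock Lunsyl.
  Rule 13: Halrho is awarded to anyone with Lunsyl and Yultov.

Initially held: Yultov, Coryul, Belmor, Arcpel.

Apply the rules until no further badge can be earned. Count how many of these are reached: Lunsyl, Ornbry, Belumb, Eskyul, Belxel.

With Arcpel and Belmor, Dalpax is earned (Rule 11).
With Arcpel and Dalpax, Lunsyl is earned (Rule 12).
With Lunsyl and Yultov, Halrho is earned (Rule 13).
With Halrho and Belmor, Eskyul is earned (Rule 2).
With Eskyul and Dalpax, Ornbry is earned (Rule 5).
Lunsyl: reached.
Ornbry: reached.
Belumb would need Belxel and Arcpel (Rule 4), but Belxel is never earned.
Eskyul: reached.
Belxel would need Zorwex and Arcpel (Rule 6), but Zorwex is never earned.
Reached: Lunsyl, Ornbry, and Eskyul — 3 of the 5.

3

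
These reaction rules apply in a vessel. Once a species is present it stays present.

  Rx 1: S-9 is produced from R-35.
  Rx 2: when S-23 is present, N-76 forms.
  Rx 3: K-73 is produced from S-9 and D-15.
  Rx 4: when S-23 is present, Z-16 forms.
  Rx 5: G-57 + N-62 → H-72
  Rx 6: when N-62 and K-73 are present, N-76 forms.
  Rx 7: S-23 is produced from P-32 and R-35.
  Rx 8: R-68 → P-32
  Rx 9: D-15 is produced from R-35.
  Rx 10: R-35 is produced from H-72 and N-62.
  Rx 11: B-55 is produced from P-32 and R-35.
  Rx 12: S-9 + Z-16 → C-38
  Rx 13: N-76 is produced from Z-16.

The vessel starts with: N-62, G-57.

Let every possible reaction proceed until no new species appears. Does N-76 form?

Yes

G-57 and N-62 present → H-72 forms (Rx 5).
H-72 and N-62 present → R-35 forms (Rx 10).
R-35 present → D-15 forms (Rx 9).
R-35 present → S-9 forms (Rx 1).
S-9 and D-15 present → K-73 forms (Rx 3).
N-62 and K-73 present → N-76 forms (Rx 6).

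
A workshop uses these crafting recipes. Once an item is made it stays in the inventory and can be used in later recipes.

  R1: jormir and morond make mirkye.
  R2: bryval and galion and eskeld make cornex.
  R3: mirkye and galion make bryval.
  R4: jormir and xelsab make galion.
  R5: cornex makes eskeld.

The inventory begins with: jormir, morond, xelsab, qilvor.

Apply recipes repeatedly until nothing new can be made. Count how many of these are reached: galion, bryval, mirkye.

3

jormir and xelsab → galion (R4).
jormir and morond → mirkye (R1).
mirkye and galion → bryval (R3).
galion: reached.
bryval: reached.
mirkye: reached.
All 3 are reached.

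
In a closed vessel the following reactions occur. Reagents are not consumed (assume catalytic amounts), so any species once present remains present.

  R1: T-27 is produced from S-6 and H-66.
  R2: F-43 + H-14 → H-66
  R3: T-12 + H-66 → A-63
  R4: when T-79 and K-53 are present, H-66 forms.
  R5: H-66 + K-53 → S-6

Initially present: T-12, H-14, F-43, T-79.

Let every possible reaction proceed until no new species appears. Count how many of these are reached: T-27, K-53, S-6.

0

T-27 would need S-6 and H-66 (R1), but S-6 never forms.
No rule produces K-53, and it is not given.
S-6 would need H-66 and K-53 (R5), but K-53 never forms.
None of the 3 are reached.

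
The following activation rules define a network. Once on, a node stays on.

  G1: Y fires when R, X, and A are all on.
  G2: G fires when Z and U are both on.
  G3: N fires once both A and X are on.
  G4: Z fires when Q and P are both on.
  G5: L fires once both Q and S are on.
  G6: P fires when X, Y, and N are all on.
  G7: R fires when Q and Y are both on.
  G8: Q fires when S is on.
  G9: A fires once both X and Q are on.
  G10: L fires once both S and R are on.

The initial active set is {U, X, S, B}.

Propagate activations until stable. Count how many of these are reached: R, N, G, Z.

S is on, so Q fires (G8).
X and Q are on, so A fires (G9).
A and X are on, so N fires (G3).
R would need Q and Y (G7), but Y never turns on.
N: reached.
G would need Z and U (G2), but Z never turns on.
Z would need Q and P (G4), but P never turns on.
Reached: N — 1 of the 4.

1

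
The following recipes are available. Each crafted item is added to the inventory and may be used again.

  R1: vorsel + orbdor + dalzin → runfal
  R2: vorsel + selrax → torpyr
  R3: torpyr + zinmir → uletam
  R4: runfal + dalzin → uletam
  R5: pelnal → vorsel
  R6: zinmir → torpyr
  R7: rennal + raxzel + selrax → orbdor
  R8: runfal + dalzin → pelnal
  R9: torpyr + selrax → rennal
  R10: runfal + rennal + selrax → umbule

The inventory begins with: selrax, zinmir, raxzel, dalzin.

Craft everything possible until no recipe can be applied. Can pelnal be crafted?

pelnal would need runfal and dalzin (R8), but runfal is never obtained.

No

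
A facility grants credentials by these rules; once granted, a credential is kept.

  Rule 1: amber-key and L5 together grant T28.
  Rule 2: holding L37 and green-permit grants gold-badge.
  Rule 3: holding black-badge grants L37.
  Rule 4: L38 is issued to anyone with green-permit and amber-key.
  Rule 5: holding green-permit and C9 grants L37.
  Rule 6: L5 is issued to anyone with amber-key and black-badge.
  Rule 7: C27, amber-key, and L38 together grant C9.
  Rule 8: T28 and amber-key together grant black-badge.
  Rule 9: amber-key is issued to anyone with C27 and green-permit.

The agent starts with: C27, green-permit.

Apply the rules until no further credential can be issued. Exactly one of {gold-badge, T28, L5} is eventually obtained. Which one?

Holding C27 and green-permit grants amber-key (Rule 9).
Holding green-permit and amber-key grants L38 (Rule 4).
Holding C27, amber-key, and L38 grants C9 (Rule 7).
Holding green-permit and C9 grants L37 (Rule 5).
Holding L37 and green-permit grants gold-badge (Rule 2).
L5 would need amber-key and black-badge (Rule 6), but black-badge is never granted. T28 would need amber-key and L5 (Rule 1), but L5 is never granted.

gold-badge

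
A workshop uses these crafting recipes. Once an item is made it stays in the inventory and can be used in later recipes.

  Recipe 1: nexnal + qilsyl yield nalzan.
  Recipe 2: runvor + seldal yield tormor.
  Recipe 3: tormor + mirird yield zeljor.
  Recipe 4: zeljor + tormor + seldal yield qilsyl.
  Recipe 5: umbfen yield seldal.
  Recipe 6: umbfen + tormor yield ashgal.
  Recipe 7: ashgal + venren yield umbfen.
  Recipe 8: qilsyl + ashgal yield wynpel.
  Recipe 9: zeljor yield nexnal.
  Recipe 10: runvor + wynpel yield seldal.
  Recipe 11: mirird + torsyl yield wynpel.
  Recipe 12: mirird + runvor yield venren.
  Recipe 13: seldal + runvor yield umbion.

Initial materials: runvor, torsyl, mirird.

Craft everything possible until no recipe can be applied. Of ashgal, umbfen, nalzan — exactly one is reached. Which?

mirird + torsyl → wynpel (Recipe 11).
Using Recipe 10, runvor and wynpel make seldal.
Using Recipe 2, runvor and seldal make tormor.
tormor + mirird → zeljor (Recipe 3).
Using Recipe 9, zeljor makes nexnal.
zeljor + tormor + seldal → qilsyl (Recipe 4).
Using Recipe 1, nexnal and qilsyl make nalzan.
umbfen would need ashgal and venren (Recipe 7), but ashgal is never obtained. ashgal would need umbfen and tormor (Recipe 6), but umbfen is never obtained.

nalzan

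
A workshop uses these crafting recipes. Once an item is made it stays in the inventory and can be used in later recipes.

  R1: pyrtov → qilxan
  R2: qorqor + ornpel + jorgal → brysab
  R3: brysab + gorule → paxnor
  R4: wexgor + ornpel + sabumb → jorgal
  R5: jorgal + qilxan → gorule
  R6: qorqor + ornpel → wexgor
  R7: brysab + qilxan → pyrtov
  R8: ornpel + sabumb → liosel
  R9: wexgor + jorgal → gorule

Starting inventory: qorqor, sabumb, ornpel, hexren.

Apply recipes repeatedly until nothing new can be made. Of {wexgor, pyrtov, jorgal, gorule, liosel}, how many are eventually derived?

Using R8, ornpel and sabumb make liosel.
qorqor + ornpel → wexgor (R6).
Using R4, wexgor, ornpel, and sabumb make jorgal.
Using R9, wexgor and jorgal make gorule.
wexgor: reached.
pyrtov would need brysab and qilxan (R7), but qilxan is never obtained.
jorgal: reached.
gorule: reached.
liosel: reached.
Reached: wexgor, jorgal, gorule, and liosel — 4 of the 5.

4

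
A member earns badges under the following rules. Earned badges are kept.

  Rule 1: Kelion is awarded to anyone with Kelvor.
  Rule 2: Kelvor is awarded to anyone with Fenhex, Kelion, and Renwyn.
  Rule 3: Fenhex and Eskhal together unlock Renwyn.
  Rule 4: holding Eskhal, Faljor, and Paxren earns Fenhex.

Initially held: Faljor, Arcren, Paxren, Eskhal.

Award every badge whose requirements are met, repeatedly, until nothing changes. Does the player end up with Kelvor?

No

Kelvor would need Fenhex, Kelion, and Renwyn (Rule 2), but Kelion is never earned.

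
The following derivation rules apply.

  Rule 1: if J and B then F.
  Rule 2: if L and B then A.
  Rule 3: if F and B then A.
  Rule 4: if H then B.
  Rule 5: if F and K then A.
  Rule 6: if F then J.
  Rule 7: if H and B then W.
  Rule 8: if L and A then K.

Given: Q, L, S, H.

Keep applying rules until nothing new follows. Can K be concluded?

Yes

From H, Rule 4 gives B.
From L and B, Rule 2 gives A.
L and A hold, so K follows (Rule 8).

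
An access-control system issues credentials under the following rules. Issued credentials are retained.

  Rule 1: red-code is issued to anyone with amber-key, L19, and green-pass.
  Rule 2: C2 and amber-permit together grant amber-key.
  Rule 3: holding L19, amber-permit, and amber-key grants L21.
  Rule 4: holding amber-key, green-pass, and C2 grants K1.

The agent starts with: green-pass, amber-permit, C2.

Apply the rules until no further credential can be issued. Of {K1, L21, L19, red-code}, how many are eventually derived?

Holding C2 and amber-permit grants amber-key (Rule 2).
Holding amber-key, green-pass, and C2 grants K1 (Rule 4).
K1: reached.
L21 would need L19, amber-permit, and amber-key (Rule 3), but L19 is never granted.
No rule produces L19, and it is not given.
red-code would need amber-key, L19, and green-pass (Rule 1), but L19 is never granted.
Reached: K1 — 1 of the 4.

1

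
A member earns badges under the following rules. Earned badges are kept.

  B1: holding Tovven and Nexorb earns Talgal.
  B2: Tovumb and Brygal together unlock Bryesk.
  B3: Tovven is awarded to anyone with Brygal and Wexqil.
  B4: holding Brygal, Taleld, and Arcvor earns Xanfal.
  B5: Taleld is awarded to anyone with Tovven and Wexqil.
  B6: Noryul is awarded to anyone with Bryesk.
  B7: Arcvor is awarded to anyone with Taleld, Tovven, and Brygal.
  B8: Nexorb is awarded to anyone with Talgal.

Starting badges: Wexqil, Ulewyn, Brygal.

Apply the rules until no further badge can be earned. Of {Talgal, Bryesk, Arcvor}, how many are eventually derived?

With Brygal and Wexqil, Tovven is earned (B3).
With Tovven and Wexqil, Taleld is earned (B5).
With Taleld, Tovven, and Brygal, Arcvor is earned (B7).
Talgal would need Tovven and Nexorb (B1), but Nexorb is never earned.
Bryesk would need Tovumb and Brygal (B2), but Tovumb is never earned.
Arcvor: reached.
Reached: Arcvor — 1 of the 3.

1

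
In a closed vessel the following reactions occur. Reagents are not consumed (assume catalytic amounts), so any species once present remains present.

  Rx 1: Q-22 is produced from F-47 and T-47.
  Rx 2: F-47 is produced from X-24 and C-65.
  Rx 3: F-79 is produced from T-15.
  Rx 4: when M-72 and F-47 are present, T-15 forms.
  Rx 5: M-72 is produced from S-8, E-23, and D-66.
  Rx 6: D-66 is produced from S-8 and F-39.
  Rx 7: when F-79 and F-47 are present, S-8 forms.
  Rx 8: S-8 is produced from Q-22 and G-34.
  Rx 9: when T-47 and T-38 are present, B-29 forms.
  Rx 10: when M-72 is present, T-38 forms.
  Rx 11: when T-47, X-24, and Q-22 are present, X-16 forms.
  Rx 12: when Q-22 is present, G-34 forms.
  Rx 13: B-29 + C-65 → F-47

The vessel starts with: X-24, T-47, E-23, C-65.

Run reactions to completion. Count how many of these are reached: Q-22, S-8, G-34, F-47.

X-24 and C-65 present → F-47 forms (Rx 2).
F-47 and T-47 present → Q-22 forms (Rx 1).
Q-22 present → G-34 forms (Rx 12).
Q-22 and G-34 present → S-8 forms (Rx 8).
Q-22: reached.
S-8: reached.
G-34: reached.
F-47: reached.
All 4 are reached.

4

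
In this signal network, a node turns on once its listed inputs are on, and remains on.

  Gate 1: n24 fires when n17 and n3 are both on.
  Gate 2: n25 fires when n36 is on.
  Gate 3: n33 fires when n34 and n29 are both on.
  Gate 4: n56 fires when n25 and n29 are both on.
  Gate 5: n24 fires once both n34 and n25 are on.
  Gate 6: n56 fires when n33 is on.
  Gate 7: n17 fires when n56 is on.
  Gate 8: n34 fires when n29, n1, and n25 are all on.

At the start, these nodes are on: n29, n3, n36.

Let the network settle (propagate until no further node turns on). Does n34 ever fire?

n34 would need n29, n1, and n25 (Gate 8), but n1 never turns on.

No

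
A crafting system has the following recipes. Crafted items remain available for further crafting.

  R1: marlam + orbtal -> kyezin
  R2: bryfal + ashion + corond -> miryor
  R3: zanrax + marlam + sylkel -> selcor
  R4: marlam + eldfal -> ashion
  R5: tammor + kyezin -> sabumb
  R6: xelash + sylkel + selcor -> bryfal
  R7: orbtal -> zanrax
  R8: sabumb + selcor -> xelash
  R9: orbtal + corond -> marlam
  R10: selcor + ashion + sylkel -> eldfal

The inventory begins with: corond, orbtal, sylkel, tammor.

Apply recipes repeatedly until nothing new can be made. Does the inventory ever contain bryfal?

Yes

orbtal -> zanrax (R7).
Using R9, orbtal and corond make marlam.
marlam + orbtal -> kyezin (R1).
zanrax + marlam + sylkel -> selcor (R3).
Using R5, tammor and kyezin make sabumb.
Using R8, sabumb and selcor make xelash.
Using R6, xelash, sylkel, and selcor make bryfal.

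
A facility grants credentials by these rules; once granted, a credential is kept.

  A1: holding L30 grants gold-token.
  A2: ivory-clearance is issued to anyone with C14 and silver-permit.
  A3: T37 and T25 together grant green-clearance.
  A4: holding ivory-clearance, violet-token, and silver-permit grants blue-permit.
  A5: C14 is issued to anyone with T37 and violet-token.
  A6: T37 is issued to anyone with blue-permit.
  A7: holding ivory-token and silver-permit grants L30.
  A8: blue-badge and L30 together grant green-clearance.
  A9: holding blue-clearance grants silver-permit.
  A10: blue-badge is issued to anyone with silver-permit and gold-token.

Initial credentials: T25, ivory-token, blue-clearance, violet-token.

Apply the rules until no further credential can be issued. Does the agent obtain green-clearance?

Holding blue-clearance grants silver-permit (A9).
Holding ivory-token and silver-permit grants L30 (A7).
Holding L30 grants gold-token (A1).
Holding silver-permit and gold-token grants blue-badge (A10).
Holding blue-badge and L30 grants green-clearance (A8).

Yes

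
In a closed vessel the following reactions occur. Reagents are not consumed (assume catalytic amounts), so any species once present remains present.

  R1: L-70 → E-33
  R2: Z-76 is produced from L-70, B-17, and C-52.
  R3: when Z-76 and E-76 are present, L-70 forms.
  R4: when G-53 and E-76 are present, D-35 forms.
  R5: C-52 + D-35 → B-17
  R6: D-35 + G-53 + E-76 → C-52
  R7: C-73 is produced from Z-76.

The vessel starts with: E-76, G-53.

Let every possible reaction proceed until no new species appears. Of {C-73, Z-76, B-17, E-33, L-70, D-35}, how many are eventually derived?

2

G-53 and E-76 present → D-35 forms (R4).
D-35, G-53, and E-76 present → C-52 forms (R6).
C-52 and D-35 present → B-17 forms (R5).
C-73 would need Z-76 (R7), but Z-76 never forms.
Z-76 would need L-70, B-17, and C-52 (R2), but L-70 never forms.
B-17: reached.
E-33 would need L-70 (R1), but L-70 never forms.
L-70 would need Z-76 and E-76 (R3), but Z-76 never forms.
D-35: reached.
Reached: B-17 and D-35 — 2 of the 6.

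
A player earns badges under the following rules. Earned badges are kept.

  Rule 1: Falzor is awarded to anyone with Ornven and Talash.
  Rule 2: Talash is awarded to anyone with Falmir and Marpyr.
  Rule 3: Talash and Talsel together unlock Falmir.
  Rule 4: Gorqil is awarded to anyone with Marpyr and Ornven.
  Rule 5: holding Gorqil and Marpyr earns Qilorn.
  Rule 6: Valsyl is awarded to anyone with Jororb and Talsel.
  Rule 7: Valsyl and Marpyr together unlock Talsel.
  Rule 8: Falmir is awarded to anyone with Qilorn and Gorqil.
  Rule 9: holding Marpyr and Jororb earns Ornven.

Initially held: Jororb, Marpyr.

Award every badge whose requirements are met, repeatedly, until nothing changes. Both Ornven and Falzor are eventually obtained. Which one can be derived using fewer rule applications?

Ornven

Ornven: With Marpyr and Jororb, Ornven is earned (Rule 9). [1 rule application]
Falzor: With Marpyr and Jororb, Ornven is earned (Rule 9). With Marpyr and Ornven, Gorqil is earned (Rule 4). With Gorqil and Marpyr, Qilorn is earned (Rule 5). With Qilorn and Gorqil, Falmir is earned (Rule 8). With Falmir and Marpyr, Talash is earned (Rule 2). With Ornven and Talash, Falzor is earned (Rule 1). [6 rule applications]
Ornven needs fewer.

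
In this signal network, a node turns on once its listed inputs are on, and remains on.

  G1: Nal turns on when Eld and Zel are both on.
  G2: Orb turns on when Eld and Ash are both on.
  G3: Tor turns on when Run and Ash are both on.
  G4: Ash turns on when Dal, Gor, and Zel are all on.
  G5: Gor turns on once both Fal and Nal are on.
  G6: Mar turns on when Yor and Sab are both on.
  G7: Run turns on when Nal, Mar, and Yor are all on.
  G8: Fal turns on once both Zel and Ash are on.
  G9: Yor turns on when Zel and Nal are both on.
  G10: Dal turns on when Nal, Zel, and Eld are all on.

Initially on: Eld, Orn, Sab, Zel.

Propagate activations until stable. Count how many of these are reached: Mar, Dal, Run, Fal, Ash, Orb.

Eld and Zel are on, so Nal turns on (G1).
Zel and Nal are on, so Yor turns on (G9).
G10: Nal, Zel, and Eld on → Dal on.
Yor and Sab are on, so Mar turns on (G6).
Nal, Mar, and Yor are on, so Run turns on (G7).
Mar: reached.
Dal: reached.
Run: reached.
Fal would need Zel and Ash (G8), but Ash never turns on.
Ash would need Dal, Gor, and Zel (G4), but Gor never turns on.
Orb would need Eld and Ash (G2), but Ash never turns on.
Reached: Mar, Dal, and Run — 3 of the 6.

3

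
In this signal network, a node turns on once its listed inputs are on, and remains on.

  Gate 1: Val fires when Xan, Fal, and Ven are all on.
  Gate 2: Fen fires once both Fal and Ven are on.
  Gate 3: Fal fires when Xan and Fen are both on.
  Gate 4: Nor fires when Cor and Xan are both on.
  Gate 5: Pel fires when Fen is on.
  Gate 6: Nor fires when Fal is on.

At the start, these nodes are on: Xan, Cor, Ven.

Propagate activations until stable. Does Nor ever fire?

Cor and Xan are on, so Nor fires (Gate 4).

Yes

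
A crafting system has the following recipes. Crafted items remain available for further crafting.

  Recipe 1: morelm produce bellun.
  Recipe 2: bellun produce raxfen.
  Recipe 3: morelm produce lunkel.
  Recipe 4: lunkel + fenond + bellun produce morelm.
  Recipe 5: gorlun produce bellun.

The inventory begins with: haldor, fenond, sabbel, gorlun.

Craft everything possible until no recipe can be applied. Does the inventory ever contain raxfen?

gorlun → bellun (Recipe 5).
bellun → raxfen (Recipe 2).

Yes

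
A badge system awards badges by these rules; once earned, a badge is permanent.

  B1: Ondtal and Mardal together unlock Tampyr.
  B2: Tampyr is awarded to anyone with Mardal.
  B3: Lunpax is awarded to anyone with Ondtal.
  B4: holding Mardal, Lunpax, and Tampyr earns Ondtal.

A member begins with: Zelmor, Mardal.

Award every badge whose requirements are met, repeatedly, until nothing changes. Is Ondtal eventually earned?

Ondtal would need Mardal, Lunpax, and Tampyr (B4), but Lunpax is never earned.

No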